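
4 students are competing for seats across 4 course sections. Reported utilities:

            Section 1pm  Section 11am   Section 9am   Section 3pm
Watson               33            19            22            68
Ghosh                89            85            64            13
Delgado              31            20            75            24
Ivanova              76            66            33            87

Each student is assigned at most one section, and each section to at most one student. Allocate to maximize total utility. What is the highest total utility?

Max total: 304 points

Optimal: Watson→Section 3pm (68 points), Ghosh→Section 11am (85 points), Delgado→Section 9am (75 points), Ivanova→Section 1pm (76 points) — total 68+85+75+76 = 304 points.
Column-greedy (each section in turn goes to its best remaining student) gives 298 points, worse by 6.
Next-best assignment: Watson→Section 3pm, Ghosh→Section 1pm, Delgado→Section 9am, Ivanova→Section 11am = 298 points.
Checked against all permutations: 304 points is optimal.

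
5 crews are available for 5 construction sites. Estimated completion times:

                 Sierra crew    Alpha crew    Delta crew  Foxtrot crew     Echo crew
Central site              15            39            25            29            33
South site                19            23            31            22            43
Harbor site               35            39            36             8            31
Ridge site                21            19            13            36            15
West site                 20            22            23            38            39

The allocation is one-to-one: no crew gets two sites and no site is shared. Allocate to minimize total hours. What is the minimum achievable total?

Min total: 84 hours

This is the linear assignment problem.
Optimal: Sierra crew→Central site (15 hours), Alpha crew→South site (23 hours), Delta crew→West site (23 hours), Foxtrot crew→Harbor site (8 hours), Echo crew→Ridge site (15 hours) — total 15+23+23+8+15 = 84 hours.
Min-entry greedy (repeatedly take the single cheapest remaining cell) gives 101 hours, worse by 17.
Next-best assignment: Sierra crew→South site, Alpha crew→West site, Delta crew→Central site, Foxtrot crew→Harbor site, Echo crew→Ridge site = 89 hours.
Every other assignment is strictly worse.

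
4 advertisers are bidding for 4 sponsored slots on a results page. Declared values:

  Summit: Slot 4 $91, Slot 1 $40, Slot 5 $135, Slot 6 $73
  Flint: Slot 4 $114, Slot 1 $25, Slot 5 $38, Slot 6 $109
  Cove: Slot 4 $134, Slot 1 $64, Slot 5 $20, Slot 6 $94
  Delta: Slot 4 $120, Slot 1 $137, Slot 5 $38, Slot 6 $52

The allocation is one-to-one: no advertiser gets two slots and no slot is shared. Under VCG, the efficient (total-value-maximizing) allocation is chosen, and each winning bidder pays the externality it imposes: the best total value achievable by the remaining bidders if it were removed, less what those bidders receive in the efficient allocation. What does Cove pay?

Cove pays $5.

Efficient allocation: Summit→Slot 5 ($135), Flint→Slot 6 ($109), Cove→Slot 4 ($134), Delta→Slot 1 ($137); total welfare W = $515.
Cove receives Slot 4 at value $134, so the others get W − 134 = $381.
Without Cove: best allocation of the remaining 3 bidders over all 4 slots is Summit→Slot 5 ($135), Flint→Slot 4 ($114), Delta→Slot 1 ($137), total $386.
VCG payment = (others' best without Cove) − (others' welfare with Cove) = 386 − 381 = $5.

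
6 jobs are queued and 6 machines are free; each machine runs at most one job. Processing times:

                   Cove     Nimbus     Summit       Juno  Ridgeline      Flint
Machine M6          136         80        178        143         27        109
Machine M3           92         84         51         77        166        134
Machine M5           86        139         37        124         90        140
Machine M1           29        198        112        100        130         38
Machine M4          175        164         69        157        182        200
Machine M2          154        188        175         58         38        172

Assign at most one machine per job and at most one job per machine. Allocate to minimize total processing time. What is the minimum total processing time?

Optimal: Cove→Machine M5 (86 min), Nimbus→Machine M3 (84 min), Summit→Machine M4 (69 min), Juno→Machine M2 (58 min), Ridgeline→Machine M6 (27 min), Flint→Machine M1 (38 min) — total 86+84+69+58+27+38 = 362 min.
Row-greedy (each job in turn takes its cheapest remaining machine) gives 570 min, worse by 208.
Checked against all permutations: 362 min is optimal.

Min total: 362 min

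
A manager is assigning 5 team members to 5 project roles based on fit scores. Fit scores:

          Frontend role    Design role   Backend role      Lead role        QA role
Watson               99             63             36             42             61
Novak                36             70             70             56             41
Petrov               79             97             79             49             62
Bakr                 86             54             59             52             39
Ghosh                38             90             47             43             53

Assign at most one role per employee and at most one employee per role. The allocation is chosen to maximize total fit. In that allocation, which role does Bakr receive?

Optimal: Watson→Frontend role (99 pts), Novak→Backend role (70 pts), Petrov→QA role (62 pts), Bakr→Lead role (52 pts), Ghosh→Design role (90 pts) — total 99+70+62+52+90 = 373 pts.
Max-entry greedy (repeatedly take the single best remaining cell) gives 371 pts, worse by 2.
Swapping Petrov↔Novak (Petrov→Backend role 79 pts, Novak→QA role 41 pts) loses 12.
Bakr's own top role is Frontend role (86 pts), but forcing Bakr→Frontend role and reassigning the rest optimally gives only 372 pts — worse by 1.

Bakr receives Lead role.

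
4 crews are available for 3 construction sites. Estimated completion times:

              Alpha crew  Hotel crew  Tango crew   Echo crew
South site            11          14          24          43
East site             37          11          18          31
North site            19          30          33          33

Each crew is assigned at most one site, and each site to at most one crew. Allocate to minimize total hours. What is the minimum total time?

Optimal: Hotel crew→South site (14 hours), Tango crew→East site (18 hours), Alpha crew→North site (19 hours) — total 14+18+19 = 51 hours.
Row-greedy (each crew in turn takes its cheapest remaining site) gives 55 hours, worse by 4.
Next-best assignment: Tango crew→South site, Hotel crew→East site, Alpha crew→North site = 54 hours.
Checked against all permutations: 51 hours is optimal.

Min total: 51 hours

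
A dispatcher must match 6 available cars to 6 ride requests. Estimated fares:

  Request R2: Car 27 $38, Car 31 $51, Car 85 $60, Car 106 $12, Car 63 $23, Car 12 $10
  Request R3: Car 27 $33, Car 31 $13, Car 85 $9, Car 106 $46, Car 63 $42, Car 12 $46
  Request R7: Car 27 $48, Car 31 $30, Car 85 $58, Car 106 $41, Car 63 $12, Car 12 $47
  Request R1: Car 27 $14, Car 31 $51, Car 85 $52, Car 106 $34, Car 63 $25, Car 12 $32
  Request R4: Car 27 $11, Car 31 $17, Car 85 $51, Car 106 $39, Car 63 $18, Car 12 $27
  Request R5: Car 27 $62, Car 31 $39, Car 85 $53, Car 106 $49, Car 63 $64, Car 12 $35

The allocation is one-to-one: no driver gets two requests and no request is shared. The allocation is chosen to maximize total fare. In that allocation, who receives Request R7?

Optimal: Car 27→Request R7 ($48), Car 31→Request R1 ($51), Car 85→Request R2 ($60), Car 106→Request R4 ($39), Car 63→Request R5 ($64), Car 12→Request R3 ($46) — total 48+51+60+39+64+46 = $308.
Max-entry greedy (repeatedly take the single best remaining cell) gives $296, worse by 12.
Next-best assignment: Car 27→Request R5, Car 31→Request R1, Car 85→Request R2, Car 106→Request R4, Car 63→Request R3, Car 12→Request R7 = $301.
Swapping Car 31↔Car 63 (Car 31→Request R5 $39, Car 63→Request R1 $25) loses 51.
Every other assignment is strictly worse.
Car 27's own top request is Request R5 ($62), but forcing Car 27→Request R5 and reassigning the rest optimally gives only $301 — worse by 7.

Car 27 receives Request R7.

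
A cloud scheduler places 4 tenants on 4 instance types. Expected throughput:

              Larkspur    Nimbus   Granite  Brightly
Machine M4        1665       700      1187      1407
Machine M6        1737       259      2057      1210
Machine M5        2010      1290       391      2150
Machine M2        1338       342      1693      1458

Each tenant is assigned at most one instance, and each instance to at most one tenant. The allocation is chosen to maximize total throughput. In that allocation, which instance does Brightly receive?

Optimal: Larkspur→Machine M4 (1665 ops/s), Nimbus→Machine M5 (1290 ops/s), Granite→Machine M6 (2057 ops/s), Brightly→Machine M2 (1458 ops/s) — total 1665+1290+2057+1458 = 6470 ops/s.
Row-greedy (each tenant in turn takes its best remaining instance) gives 6225 ops/s, worse by 245.
Brightly's own top instance is Machine M5 (2150 ops/s), but forcing Brightly→Machine M5 and reassigning the rest optimally gives only 6280 ops/s — worse by 190.

Brightly receives Machine M2.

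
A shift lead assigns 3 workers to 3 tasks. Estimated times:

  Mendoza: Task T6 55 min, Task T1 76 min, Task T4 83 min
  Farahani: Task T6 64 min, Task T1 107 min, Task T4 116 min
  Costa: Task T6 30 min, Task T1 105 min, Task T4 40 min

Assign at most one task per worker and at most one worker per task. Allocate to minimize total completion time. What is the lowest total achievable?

Minimum total: 180 min

Optimal: Mendoza→Task T1 (76 min), Farahani→Task T6 (64 min), Costa→Task T4 (40 min) — total 76+64+40 = 180 min.
Min-entry greedy (repeatedly take the single cheapest remaining cell) gives 222 min, worse by 42.
Next-best assignment: Mendoza→Task T6, Farahani→Task T1, Costa→Task T4 = 202 min.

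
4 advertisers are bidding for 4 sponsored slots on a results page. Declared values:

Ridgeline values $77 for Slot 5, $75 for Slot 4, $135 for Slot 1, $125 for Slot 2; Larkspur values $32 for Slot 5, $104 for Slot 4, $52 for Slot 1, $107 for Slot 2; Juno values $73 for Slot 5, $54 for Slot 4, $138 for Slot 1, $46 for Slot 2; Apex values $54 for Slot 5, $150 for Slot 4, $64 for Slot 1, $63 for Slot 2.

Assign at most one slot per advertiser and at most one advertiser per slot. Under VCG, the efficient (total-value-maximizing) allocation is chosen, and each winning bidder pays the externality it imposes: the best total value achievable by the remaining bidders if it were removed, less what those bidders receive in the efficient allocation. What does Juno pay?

Efficient allocation: Ridgeline→Slot 5 ($77), Larkspur→Slot 2 ($107), Juno→Slot 1 ($138), Apex→Slot 4 ($150); total welfare W = $472.
Juno receives Slot 1 at value $138, so the others get W − 138 = $334.
Without Juno: best allocation of the remaining 3 bidders over all 4 slots is Ridgeline→Slot 1 ($135), Larkspur→Slot 2 ($107), Apex→Slot 4 ($150), total $392.
VCG payment = (others' best without Juno) − (others' welfare with Juno) = 392 − 334 = $58.

Juno pays $58.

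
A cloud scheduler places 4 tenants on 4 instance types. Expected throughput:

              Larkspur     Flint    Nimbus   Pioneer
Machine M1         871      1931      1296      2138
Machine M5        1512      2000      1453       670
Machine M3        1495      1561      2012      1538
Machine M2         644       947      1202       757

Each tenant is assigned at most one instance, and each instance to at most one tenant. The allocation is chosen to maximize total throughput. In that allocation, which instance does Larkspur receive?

Optimal: Larkspur→Machine M3 (1495 ops/s), Flint→Machine M5 (2000 ops/s), Nimbus→Machine M2 (1202 ops/s), Pioneer→Machine M1 (2138 ops/s) — total 1495+2000+1202+2138 = 6835 ops/s.
Row-greedy (each tenant in turn takes its best remaining instance) gives 6212 ops/s, worse by 623.
Next-best assignment: Larkspur→Machine M2, Flint→Machine M5, Nimbus→Machine M3, Pioneer→Machine M1 = 6794 ops/s.
Checked against all permutations: 6835 ops/s is optimal.
Larkspur's own top instance is Machine M5 (1512 ops/s), but forcing Larkspur→Machine M5 and reassigning the rest optimally gives only 6609 ops/s — worse by 226.

Larkspur receives Machine M3.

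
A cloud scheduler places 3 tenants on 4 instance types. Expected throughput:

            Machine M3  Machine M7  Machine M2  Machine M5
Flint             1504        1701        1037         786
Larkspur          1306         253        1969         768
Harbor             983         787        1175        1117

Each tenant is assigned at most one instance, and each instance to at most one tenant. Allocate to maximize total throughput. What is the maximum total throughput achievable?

Optimal: Flint→Machine M7 (1701 ops/s), Larkspur→Machine M2 (1969 ops/s), Harbor→Machine M5 (1117 ops/s) — total 1701+1969+1117 = 4787 ops/s.
Next-best assignment: Flint→Machine M7, Larkspur→Machine M2, Harbor→Machine M3 = 4653 ops/s.
Checked against all permutations: 4787 ops/s is optimal.

Maximum total: 4787 ops/s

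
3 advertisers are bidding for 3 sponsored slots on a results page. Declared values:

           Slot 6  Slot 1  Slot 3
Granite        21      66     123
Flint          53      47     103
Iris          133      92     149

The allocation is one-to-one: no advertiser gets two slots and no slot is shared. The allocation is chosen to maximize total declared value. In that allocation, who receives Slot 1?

Flint receives Slot 1.

Treat this as an assignment problem: match each advertiser to one slot.
Optimal: Granite→Slot 3 ($123), Flint→Slot 1 ($47), Iris→Slot 6 ($133) — total 123+47+133 = $303.
Column-greedy (each slot in turn goes to its best remaining advertiser) gives $302, worse by 1.
Next-best assignment: Granite→Slot 1, Flint→Slot 3, Iris→Slot 6 = $302.
No other one-to-one assignment exceeds $303.
Flint's own top slot is Slot 3 ($103), but forcing Flint→Slot 3 and reassigning the rest optimally gives only $302 — worse by 1.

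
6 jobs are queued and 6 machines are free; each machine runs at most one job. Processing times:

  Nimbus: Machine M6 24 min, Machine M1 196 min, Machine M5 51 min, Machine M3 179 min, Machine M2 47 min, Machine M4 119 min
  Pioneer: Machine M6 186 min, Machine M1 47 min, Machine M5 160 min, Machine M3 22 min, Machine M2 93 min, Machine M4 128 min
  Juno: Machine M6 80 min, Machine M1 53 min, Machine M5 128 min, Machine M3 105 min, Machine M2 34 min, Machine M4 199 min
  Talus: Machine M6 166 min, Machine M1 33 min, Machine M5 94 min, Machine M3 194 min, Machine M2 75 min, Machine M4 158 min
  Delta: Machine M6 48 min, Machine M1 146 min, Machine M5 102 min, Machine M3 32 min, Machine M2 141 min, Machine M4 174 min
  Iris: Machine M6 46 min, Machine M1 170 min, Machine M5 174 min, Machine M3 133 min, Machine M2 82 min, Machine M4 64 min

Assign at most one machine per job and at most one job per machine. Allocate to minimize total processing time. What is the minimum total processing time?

Optimal: Nimbus→Machine M5 (51 min), Pioneer→Machine M3 (22 min), Juno→Machine M2 (34 min), Talus→Machine M1 (33 min), Delta→Machine M6 (48 min), Iris→Machine M4 (64 min) — total 51+22+34+33+48+64 = 252 min.
Column-greedy (each machine in turn goes to its cheapest remaining job) gives 279 min, worse by 27.

Min total: 252 min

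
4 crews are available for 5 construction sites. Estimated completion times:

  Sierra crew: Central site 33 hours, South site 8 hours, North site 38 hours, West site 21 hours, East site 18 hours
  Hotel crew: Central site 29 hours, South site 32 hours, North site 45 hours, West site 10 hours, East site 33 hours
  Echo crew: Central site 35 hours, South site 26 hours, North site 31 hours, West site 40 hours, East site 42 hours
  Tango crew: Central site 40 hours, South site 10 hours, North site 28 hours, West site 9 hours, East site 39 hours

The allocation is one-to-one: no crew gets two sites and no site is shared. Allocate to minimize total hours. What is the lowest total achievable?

Min total: 69 hours

Treat this as an assignment problem: match each crew to one site.
Optimal: Sierra crew→East site (18 hours), Hotel crew→West site (10 hours), Echo crew→North site (31 hours), Tango crew→South site (10 hours) — total 18+10+31+10 = 69 hours.
Every other assignment is strictly worse.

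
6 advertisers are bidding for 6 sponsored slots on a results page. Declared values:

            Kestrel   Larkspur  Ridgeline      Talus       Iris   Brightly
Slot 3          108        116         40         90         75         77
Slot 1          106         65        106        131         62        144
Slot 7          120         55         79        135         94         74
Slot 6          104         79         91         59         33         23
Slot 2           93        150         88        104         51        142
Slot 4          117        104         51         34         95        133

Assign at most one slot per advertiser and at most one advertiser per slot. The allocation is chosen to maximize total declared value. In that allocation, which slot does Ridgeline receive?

Ridgeline receives Slot 6.

Optimal: Kestrel→Slot 3 ($108), Larkspur→Slot 2 ($150), Ridgeline→Slot 6 ($91), Talus→Slot 7 ($135), Iris→Slot 4 ($95), Brightly→Slot 1 ($144) — total 108+150+91+135+95+144 = $723.
Row-greedy (each advertiser in turn takes its best remaining slot) gives $584, worse by 139.
Swapping Larkspur↔Talus (Larkspur→Slot 7 $55, Talus→Slot 2 $104) loses 126.
Checked against all permutations: $723 is optimal.
Ridgeline's own top slot is Slot 1 ($106), but forcing Ridgeline→Slot 1 and reassigning the rest optimally gives only $703 — worse by 20.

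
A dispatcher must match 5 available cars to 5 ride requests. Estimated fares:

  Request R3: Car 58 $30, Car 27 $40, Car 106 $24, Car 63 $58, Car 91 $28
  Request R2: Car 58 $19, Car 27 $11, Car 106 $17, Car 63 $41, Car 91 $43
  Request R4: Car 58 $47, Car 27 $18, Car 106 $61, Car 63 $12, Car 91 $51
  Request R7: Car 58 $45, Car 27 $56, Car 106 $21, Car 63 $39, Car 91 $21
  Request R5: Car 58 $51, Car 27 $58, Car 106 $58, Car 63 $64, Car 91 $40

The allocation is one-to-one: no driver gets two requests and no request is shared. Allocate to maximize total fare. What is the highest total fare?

Optimal: Car 58→Request R5 ($51), Car 27→Request R7 ($56), Car 106→Request R4 ($61), Car 63→Request R3 ($58), Car 91→Request R2 ($43) — total 51+56+61+58+43 = $269.
Max-entry greedy (repeatedly take the single best remaining cell) gives $254, worse by 15.

Max total: $269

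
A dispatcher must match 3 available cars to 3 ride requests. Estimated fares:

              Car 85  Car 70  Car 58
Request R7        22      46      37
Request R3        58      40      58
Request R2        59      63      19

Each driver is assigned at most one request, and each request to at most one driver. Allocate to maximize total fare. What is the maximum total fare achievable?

Max total: $163

This is a one-to-one assignment (maximum-weight bipartite matching).
Optimal: Car 85→Request R2 ($59), Car 70→Request R7 ($46), Car 58→Request R3 ($58) — total 59+46+58 = $163.
Max-entry greedy (repeatedly take the single best remaining cell) gives $158, worse by 5.
Checked against all permutations: $163 is optimal.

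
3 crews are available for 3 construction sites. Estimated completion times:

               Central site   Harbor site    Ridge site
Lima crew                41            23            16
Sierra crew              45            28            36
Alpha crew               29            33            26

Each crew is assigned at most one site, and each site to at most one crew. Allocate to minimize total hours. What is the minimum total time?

Min total: 73 hours

Treat this as an assignment problem: match each crew to one site.
Optimal: Lima crew→Ridge site (16 hours), Sierra crew→Harbor site (28 hours), Alpha crew→Central site (29 hours) — total 16+28+29 = 73 hours.
Column-greedy (each site in turn goes to its cheapest remaining crew) gives 88 hours, worse by 15.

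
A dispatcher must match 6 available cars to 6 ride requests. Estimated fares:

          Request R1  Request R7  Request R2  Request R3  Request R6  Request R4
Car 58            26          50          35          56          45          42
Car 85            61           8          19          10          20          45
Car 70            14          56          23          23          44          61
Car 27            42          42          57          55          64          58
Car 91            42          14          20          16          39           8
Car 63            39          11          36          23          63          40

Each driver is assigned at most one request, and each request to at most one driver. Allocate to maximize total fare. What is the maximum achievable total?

Maximum total: $319

This is the linear assignment problem.
Optimal: Car 58→Request R3 ($56), Car 85→Request R4 ($45), Car 70→Request R7 ($56), Car 27→Request R2 ($57), Car 91→Request R1 ($42), Car 63→Request R6 ($63) — total 56+45+56+57+42+63 = $319.
Column-greedy (each request in turn goes to its best remaining driver) gives $301, worse by 18.
No other one-to-one assignment exceeds $319.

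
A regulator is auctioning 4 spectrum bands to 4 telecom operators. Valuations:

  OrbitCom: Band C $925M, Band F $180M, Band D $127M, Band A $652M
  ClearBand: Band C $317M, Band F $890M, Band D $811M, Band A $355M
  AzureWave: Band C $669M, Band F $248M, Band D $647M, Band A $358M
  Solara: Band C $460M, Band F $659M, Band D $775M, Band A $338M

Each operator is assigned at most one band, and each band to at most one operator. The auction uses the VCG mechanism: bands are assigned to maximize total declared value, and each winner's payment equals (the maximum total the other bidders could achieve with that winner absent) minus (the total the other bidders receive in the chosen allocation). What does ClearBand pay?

ClearBand pays $135M.

Efficient allocation: OrbitCom→Band A ($652M), ClearBand→Band F ($890M), AzureWave→Band C ($669M), Solara→Band D ($775M); total welfare W = $2986M.
ClearBand receives Band F at value $890M, so the others get W − 890 = $2096M.
Without ClearBand: best allocation of the remaining 3 bidders over all 4 bands is OrbitCom→Band C ($925M), AzureWave→Band D ($647M), Solara→Band F ($659M), total $2231M.
VCG payment = (others' best without ClearBand) − (others' welfare with ClearBand) = 2231 − 2096 = $135M.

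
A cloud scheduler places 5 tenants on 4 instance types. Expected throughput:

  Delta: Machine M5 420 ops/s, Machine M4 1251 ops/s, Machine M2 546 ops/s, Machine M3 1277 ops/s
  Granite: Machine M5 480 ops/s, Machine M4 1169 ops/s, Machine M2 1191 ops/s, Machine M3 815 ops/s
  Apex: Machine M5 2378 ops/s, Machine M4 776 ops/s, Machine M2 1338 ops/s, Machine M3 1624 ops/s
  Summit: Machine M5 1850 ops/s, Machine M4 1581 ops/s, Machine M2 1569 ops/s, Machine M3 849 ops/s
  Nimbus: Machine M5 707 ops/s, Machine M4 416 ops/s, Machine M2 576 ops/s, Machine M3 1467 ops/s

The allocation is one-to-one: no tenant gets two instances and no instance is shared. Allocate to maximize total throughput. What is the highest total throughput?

Optimal: Apex→Machine M5 (2378 ops/s), Delta→Machine M4 (1251 ops/s), Summit→Machine M2 (1569 ops/s), Nimbus→Machine M3 (1467 ops/s) — total 2378+1251+1569+1467 = 6665 ops/s.
Row-greedy (each tenant in turn takes its best remaining instance) gives 6427 ops/s, worse by 238.
No other one-to-one assignment exceeds 6665 ops/s.

Max total: 6665 ops/s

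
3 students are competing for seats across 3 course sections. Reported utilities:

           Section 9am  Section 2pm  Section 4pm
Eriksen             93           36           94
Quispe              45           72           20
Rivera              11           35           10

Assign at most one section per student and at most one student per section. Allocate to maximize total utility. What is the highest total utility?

Optimal: Eriksen→Section 4pm (94 points), Quispe→Section 2pm (72 points), Rivera→Section 9am (11 points) — total 94+72+11 = 177 points.
Column-greedy (each section in turn goes to its best remaining student) gives 175 points, worse by 2.
No other one-to-one assignment exceeds 177 points.

Maximum total: 177 points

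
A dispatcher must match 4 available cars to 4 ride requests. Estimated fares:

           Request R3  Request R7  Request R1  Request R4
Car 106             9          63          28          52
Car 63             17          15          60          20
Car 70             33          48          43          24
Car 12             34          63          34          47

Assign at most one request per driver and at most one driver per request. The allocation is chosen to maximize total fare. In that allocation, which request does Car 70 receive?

Treat this as an assignment problem: match each driver to one request.
Optimal: Car 106→Request R4 ($52), Car 63→Request R1 ($60), Car 70→Request R3 ($33), Car 12→Request R7 ($63) — total 52+60+33+63 = $208.
Row-greedy (each driver in turn takes its best remaining request) gives $203, worse by 5.
Next-best assignment: Car 106→Request R7, Car 63→Request R1, Car 70→Request R3, Car 12→Request R4 = $203.
Swapping Car 12↔Car 63 (Car 12→Request R1 $34, Car 63→Request R7 $15) loses 74.
Checked against all permutations: $208 is optimal.
Car 70's own top request is Request R7 ($48), but forcing Car 70→Request R7 and reassigning the rest optimally gives only $194 — worse by 14.

Car 70 receives Request R3.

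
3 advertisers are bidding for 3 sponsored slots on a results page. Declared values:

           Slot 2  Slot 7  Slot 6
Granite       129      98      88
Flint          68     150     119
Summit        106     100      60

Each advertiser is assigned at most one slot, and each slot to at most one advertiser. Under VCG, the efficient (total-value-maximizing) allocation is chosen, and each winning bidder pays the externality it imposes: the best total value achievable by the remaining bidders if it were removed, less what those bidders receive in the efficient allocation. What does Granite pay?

Granite pays $37.

Efficient allocation: Granite→Slot 2 ($129), Flint→Slot 6 ($119), Summit→Slot 7 ($100); total welfare W = $348.
Granite receives Slot 2 at value $129, so the others get W − 129 = $219.
Without Granite: best allocation of the remaining 2 bidders over all 3 slots is Flint→Slot 7 ($150), Summit→Slot 2 ($106), total $256.
VCG payment = (others' best without Granite) − (others' welfare with Granite) = 256 − 219 = $37.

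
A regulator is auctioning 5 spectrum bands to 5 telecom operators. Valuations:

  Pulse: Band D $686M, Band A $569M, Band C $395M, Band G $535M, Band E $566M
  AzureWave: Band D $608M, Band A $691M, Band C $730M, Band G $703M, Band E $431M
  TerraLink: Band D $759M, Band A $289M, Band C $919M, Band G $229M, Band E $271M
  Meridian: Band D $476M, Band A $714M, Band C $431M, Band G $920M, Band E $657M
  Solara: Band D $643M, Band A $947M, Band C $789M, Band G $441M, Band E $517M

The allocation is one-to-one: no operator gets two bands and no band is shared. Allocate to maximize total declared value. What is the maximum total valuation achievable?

Maximum total: $3960M

This is a one-to-one assignment (maximum-weight bipartite matching).
Optimal: Pulse→Band E ($566M), AzureWave→Band D ($608M), TerraLink→Band C ($919M), Meridian→Band G ($920M), Solara→Band A ($947M) — total 566+608+919+920+947 = $3960M.
Column-greedy (each band in turn goes to its best remaining operator) gives $3922M, worse by 38.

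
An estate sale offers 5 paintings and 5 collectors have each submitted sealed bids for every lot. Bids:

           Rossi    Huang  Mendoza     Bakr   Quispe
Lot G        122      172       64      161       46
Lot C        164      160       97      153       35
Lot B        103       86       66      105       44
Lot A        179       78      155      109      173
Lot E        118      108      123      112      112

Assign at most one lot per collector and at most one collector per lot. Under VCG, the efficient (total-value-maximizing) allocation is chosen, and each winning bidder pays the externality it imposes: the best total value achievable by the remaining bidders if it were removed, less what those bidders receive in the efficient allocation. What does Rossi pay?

Efficient allocation: Rossi→Lot C ($164), Huang→Lot G ($172), Mendoza→Lot E ($123), Bakr→Lot B ($105), Quispe→Lot A ($173); total welfare W = $737.
Rossi receives Lot C at value $164, so the others get W − 164 = $573.
Without Rossi: best allocation of the remaining 4 bidders over all 5 lots is Huang→Lot G ($172), Mendoza→Lot E ($123), Bakr→Lot C ($153), Quispe→Lot A ($173), total $621.
VCG payment = (others' best without Rossi) − (others' welfare with Rossi) = 621 − 573 = $48.

Rossi pays $48.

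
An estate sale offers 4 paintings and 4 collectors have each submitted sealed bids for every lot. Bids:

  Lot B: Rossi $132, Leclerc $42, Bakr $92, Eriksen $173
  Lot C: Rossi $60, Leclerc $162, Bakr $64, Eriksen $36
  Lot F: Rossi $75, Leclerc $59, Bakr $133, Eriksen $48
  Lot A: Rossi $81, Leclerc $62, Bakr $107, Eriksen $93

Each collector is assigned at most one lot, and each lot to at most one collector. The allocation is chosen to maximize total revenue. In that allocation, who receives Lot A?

Optimal: Rossi→Lot A ($81), Leclerc→Lot C ($162), Bakr→Lot F ($133), Eriksen→Lot B ($173) — total 81+162+133+173 = $549.
Row-greedy (each collector in turn takes its best remaining lot) gives $520, worse by 29.
Rossi's own top lot is Lot B ($132), but forcing Rossi→Lot B and reassigning the rest optimally gives only $520 — worse by 29.

Rossi receives Lot A.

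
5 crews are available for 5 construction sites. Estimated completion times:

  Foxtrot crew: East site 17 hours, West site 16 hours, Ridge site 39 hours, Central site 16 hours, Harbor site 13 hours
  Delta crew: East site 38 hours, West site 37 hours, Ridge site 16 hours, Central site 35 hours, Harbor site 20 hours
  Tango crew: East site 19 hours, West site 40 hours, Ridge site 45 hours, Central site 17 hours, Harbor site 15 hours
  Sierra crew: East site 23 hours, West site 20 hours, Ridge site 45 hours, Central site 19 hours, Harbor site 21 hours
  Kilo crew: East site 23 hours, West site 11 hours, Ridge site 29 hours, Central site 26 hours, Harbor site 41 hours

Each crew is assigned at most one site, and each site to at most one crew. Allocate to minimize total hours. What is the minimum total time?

Optimal: Foxtrot crew→East site (17 hours), Delta crew→Ridge site (16 hours), Tango crew→Harbor site (15 hours), Sierra crew→Central site (19 hours), Kilo crew→West site (11 hours) — total 17+16+15+19+11 = 78 hours.
Row-greedy (each crew in turn takes its cheapest remaining site) gives 89 hours, worse by 11.
Swapping Sierra crew↔Delta crew (Sierra crew→Ridge site 45 hours, Delta crew→Central site 35 hours) adds 45.

Minimum total: 78 hours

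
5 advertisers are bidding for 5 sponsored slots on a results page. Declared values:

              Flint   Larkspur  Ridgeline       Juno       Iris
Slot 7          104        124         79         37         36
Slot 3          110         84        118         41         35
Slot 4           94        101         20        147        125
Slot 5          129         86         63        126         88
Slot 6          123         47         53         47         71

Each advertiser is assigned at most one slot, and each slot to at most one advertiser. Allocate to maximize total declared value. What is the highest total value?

Maximum total: $616

Optimal: Flint→Slot 6 ($123), Larkspur→Slot 7 ($124), Ridgeline→Slot 3 ($118), Juno→Slot 5 ($126), Iris→Slot 4 ($125) — total 123+124+118+126+125 = $616.
Row-greedy (each advertiser in turn takes its best remaining slot) gives $589, worse by 27.
Next-best assignment: Flint→Slot 6, Larkspur→Slot 7, Ridgeline→Slot 3, Juno→Slot 4, Iris→Slot 5 = $600.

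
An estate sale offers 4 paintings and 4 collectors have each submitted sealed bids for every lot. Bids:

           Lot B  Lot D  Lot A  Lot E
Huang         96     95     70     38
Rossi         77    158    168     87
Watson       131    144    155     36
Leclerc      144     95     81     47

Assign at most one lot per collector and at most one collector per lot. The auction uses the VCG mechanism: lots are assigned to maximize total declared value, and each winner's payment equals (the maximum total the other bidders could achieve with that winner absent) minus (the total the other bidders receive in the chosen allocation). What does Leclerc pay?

Leclerc pays $58.

Efficient allocation: Huang→Lot E ($38), Rossi→Lot D ($158), Watson→Lot A ($155), Leclerc→Lot B ($144); total welfare W = $495.
Leclerc receives Lot B at value $144, so the others get W − 144 = $351.
Without Leclerc: best allocation of the remaining 3 bidders over all 4 lots is Huang→Lot B ($96), Rossi→Lot D ($158), Watson→Lot A ($155), total $409.
VCG payment = (others' best without Leclerc) − (others' welfare with Leclerc) = 409 − 351 = $58.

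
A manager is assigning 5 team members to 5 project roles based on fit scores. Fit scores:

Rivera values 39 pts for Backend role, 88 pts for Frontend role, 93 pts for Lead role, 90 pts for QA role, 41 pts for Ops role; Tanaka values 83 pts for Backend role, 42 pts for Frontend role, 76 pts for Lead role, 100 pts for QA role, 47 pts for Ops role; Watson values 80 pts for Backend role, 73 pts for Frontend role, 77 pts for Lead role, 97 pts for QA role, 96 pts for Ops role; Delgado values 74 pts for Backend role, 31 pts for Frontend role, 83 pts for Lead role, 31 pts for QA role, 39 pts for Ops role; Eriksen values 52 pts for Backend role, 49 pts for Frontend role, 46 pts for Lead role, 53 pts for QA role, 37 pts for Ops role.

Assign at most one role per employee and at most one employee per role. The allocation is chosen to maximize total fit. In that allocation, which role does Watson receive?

Optimal: Rivera→Frontend role (88 pts), Tanaka→QA role (100 pts), Watson→Ops role (96 pts), Delgado→Lead role (83 pts), Eriksen→Backend role (52 pts) — total 88+100+96+83+52 = 419 pts.
Row-greedy (each employee in turn takes its best remaining role) gives 412 pts, worse by 7.
Next-best assignment: Rivera→Lead role, Tanaka→QA role, Watson→Ops role, Delgado→Backend role, Eriksen→Frontend role = 412 pts.
Swapping Tanaka↔Watson (Tanaka→Ops role 47 pts, Watson→QA role 97 pts) loses 52.
Every other assignment is strictly worse.
Watson's own top role is QA role (97 pts), but forcing Watson→QA role and reassigning the rest optimally gives only 388 pts — worse by 31.

Watson receives Ops role.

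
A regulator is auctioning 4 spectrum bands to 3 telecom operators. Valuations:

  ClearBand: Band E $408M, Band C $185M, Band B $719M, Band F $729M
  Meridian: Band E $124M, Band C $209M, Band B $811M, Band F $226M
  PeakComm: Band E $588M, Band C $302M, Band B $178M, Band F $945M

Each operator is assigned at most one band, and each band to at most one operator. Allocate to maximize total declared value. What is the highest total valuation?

This is a one-to-one assignment (maximum-weight bipartite matching).
Optimal: ClearBand→Band E ($408M), Meridian→Band B ($811M), PeakComm→Band F ($945M) — total 408+811+945 = $2164M.
Row-greedy (each operator in turn takes its best remaining band) gives $2128M, worse by 36.
Every other assignment is strictly worse.

Maximum total: $2164M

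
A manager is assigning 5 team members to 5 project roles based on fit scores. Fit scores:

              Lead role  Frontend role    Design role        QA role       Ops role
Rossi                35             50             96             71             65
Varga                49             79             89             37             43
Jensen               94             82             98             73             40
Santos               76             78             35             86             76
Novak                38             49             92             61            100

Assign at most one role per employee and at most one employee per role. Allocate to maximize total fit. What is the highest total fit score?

Treat this as an assignment problem: match each employee to one role.
Optimal: Rossi→Design role (96 pts), Varga→Frontend role (79 pts), Jensen→Lead role (94 pts), Santos→QA role (86 pts), Novak→Ops role (100 pts) — total 96+79+94+86+100 = 455 pts.
Next-best assignment: Rossi→QA role, Varga→Design role, Jensen→Lead role, Santos→Frontend role, Novak→Ops role = 432 pts.
Swapping Santos↔Jensen (Santos→Lead role 76 pts, Jensen→QA role 73 pts) loses 31.
Every other assignment is strictly worse.

Maximum total: 455 pts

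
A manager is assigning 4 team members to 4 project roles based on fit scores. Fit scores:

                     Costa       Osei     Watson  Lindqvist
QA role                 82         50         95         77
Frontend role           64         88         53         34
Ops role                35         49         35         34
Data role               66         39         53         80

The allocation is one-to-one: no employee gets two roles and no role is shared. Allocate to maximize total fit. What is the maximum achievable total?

Optimal: Costa→Ops role (35 pts), Osei→Frontend role (88 pts), Watson→QA role (95 pts), Lindqvist→Data role (80 pts) — total 35+88+95+80 = 298 pts.
Row-greedy (each employee in turn takes its best remaining role) gives 257 pts, worse by 41.
Swapping Costa↔Lindqvist (Costa→Data role 66 pts, Lindqvist→Ops role 34 pts) loses 15.

Maximum total: 298 pts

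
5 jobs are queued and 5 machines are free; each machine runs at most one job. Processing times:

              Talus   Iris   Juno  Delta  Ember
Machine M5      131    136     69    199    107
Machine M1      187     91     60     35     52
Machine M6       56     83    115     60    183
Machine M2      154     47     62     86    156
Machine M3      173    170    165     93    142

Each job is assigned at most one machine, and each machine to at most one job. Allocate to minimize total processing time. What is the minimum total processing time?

This is a one-to-one assignment (minimum-cost bipartite matching).
Optimal: Talus→Machine M6 (56 min), Iris→Machine M2 (47 min), Juno→Machine M5 (69 min), Delta→Machine M3 (93 min), Ember→Machine M1 (52 min) — total 56+47+69+93+52 = 317 min.
Min-entry greedy (repeatedly take the single cheapest remaining cell) gives 349 min, worse by 32.
Next-best assignment: Talus→Machine M6, Iris→Machine M2, Juno→Machine M5, Delta→Machine M1, Ember→Machine M3 = 349 min.
Swapping Talus↔Ember (Talus→Machine M1 187 min, Ember→Machine M6 183 min) adds 262.

Min total: 317 min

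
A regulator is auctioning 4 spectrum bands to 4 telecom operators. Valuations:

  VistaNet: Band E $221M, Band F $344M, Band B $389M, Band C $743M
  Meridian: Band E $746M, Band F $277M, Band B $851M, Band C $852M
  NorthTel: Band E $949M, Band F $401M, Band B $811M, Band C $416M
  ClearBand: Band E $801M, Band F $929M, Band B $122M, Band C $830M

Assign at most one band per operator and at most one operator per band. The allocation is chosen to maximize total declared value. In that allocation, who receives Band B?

Optimal: VistaNet→Band C ($743M), Meridian→Band B ($851M), NorthTel→Band E ($949M), ClearBand→Band F ($929M) — total 743+851+949+929 = $3472M.
Max-entry greedy (repeatedly take the single best remaining cell) gives $3119M, worse by 353.
Every other assignment is strictly worse.
Meridian's own top band is Band C ($852M), but forcing Meridian→Band C and reassigning the rest optimally gives only $3119M — worse by 353.

Meridian receives Band B.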